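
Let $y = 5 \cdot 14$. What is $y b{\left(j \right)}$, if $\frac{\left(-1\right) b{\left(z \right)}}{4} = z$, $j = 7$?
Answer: $-1960$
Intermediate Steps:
$y = 70$
$b{\left(z \right)} = - 4 z$
$y b{\left(j \right)} = 70 \left(\left(-4\right) 7\right) = 70 \left(-28\right) = -1960$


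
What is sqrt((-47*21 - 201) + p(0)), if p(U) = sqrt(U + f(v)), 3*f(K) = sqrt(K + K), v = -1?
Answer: sqrt(-10692 + 3*2**(1/4)*sqrt(3)*sqrt(I))/3 ≈ 0.0070442 + 34.46*I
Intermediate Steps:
f(K) = sqrt(2)*sqrt(K)/3 (f(K) = sqrt(K + K)/3 = sqrt(2*K)/3 = (sqrt(2)*sqrt(K))/3 = sqrt(2)*sqrt(K)/3)
p(U) = sqrt(U + I*sqrt(2)/3) (p(U) = sqrt(U + sqrt(2)*sqrt(-1)/3) = sqrt(U + sqrt(2)*I/3) = sqrt(U + I*sqrt(2)/3))
sqrt((-47*21 - 201) + p(0)) = sqrt((-47*21 - 201) + sqrt(9*0 + 3*I*sqrt(2))/3) = sqrt((-987 - 201) + sqrt(0 + 3*I*sqrt(2))/3) = sqrt(-1188 + sqrt(3*I*sqrt(2))/3) = sqrt(-1188 + (2**(1/4)*sqrt(3)*sqrt(I))/3) = sqrt(-1188 + 2**(1/4)*sqrt(3)*sqrt(I)/3)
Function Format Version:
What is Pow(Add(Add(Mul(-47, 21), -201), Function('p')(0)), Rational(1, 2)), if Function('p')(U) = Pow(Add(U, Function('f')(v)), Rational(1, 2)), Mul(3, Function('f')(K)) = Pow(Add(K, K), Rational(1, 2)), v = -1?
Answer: Mul(Rational(1, 3), Pow(Add(-10692, Mul(3, Pow(2, Rational(1, 4)), Pow(3, Rational(1, 2)), Pow(I, Rational(1, 2)))), Rational(1, 2))) ≈ Add(0.0070442, Mul(34.460, I))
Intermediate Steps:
Function('f')(K) = Mul(Rational(1, 3), Pow(2, Rational(1, 2)), Pow(K, Rational(1, 2))) (Function('f')(K) = Mul(Rational(1, 3), Pow(Add(K, K), Rational(1, 2))) = Mul(Rational(1, 3), Pow(Mul(2, K), Rational(1, 2))) = Mul(Rational(1, 3), Mul(Pow(2, Rational(1, 2)), Pow(K, Rational(1, 2)))) = Mul(Rational(1, 3), Pow(2, Rational(1, 2)), Pow(K, Rational(1, 2))))
Function('p')(U) = Pow(Add(U, Mul(Rational(1, 3), I, Pow(2, Rational(1, 2)))), Rational(1, 2)) (Function('p')(U) = Pow(Add(U, Mul(Rational(1, 3), Pow(2, Rational(1, 2)), Pow(-1, Rational(1, 2)))), Rational(1, 2)) = Pow(Add(U, Mul(Rational(1, 3), Pow(2, Rational(1, 2)), I)), Rational(1, 2)) = Pow(Add(U, Mul(Rational(1, 3), I, Pow(2, Rational(1, 2)))), Rational(1, 2)))
Pow(Add(Add(Mul(-47, 21), -201), Function('p')(0)), Rational(1, 2)) = Pow(Add(Add(Mul(-47, 21), -201), Mul(Rational(1, 3), Pow(Add(Mul(9, 0), Mul(3, I, Pow(2, Rational(1, 2)))), Rational(1, 2)))), Rational(1, 2)) = Pow(Add(Add(-987, -201), Mul(Rational(1, 3), Pow(Add(0, Mul(3, I, Pow(2, Rational(1, 2)))), Rational(1, 2)))), Rational(1, 2)) = Pow(Add(-1188, Mul(Rational(1, 3), Pow(Mul(3, I, Pow(2, Rational(1, 2))), Rational(1, 2)))), Rational(1, 2)) = Pow(Add(-1188, Mul(Rational(1, 3), Mul(Pow(2, Rational(1, 4)), Pow(3, Rational(1, 2)), Pow(I, Rational(1, 2))))), Rational(1, 2)) = Pow(Add(-1188, Mul(Rational(1, 3), Pow(2, Rational(1, 4)), Pow(3, Rational(1, 2)), Pow(I, Rational(1, 2)))), Rational(1, 2))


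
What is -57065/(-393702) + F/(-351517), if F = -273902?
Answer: 127895082809/138392945934 ≈ 0.92414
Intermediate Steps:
-57065/(-393702) + F/(-351517) = -57065/(-393702) - 273902/(-351517) = -57065*(-1/393702) - 273902*(-1/351517) = 57065/393702 + 273902/351517 = 127895082809/138392945934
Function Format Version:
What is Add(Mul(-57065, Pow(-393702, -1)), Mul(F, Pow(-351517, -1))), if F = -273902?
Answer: Rational(127895082809, 138392945934) ≈ 0.92414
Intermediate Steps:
Add(Mul(-57065, Pow(-393702, -1)), Mul(F, Pow(-351517, -1))) = Add(Mul(-57065, Pow(-393702, -1)), Mul(-273902, Pow(-351517, -1))) = Add(Mul(-57065, Rational(-1, 393702)), Mul(-273902, Rational(-1, 351517))) = Add(Rational(57065, 393702), Rational(273902, 351517)) = Rational(127895082809, 138392945934)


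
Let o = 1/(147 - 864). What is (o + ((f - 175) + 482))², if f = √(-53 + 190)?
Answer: 48522364117/514089 + 440236*√137/717 ≈ 1.0157e+5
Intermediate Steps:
f = √137 ≈ 11.705
o = -1/717 (o = 1/(-717) = -1/717 ≈ -0.0013947)
(o + ((f - 175) + 482))² = (-1/717 + ((√137 - 175) + 482))² = (-1/717 + ((-175 + √137) + 482))² = (-1/717 + (307 + √137))² = (220118/717 + √137)²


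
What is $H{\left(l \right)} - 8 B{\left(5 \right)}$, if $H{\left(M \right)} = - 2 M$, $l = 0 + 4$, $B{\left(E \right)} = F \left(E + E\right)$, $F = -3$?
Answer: $232$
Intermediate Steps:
$B{\left(E \right)} = - 6 E$ ($B{\left(E \right)} = - 3 \left(E + E\right) = - 3 \cdot 2 E = - 6 E$)
$l = 4$
$H{\left(l \right)} - 8 B{\left(5 \right)} = \left(-2\right) 4 - 8 \left(\left(-6\right) 5\right) = -8 - -240 = -8 + 240 = 232$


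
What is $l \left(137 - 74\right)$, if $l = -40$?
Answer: $-2520$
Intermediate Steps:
$l \left(137 - 74\right) = - 40 \left(137 - 74\right) = \left(-40\right) 63 = -2520$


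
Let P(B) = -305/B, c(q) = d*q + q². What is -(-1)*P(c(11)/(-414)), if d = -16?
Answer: -25254/11 ≈ -2295.8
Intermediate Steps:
c(q) = q² - 16*q (c(q) = -16*q + q² = q² - 16*q)
-(-1)*P(c(11)/(-414)) = -(-1)*(-305*(-414/(11*(-16 + 11)))) = -(-1)*(-305/((11*(-5))*(-1/414))) = -(-1)*(-305/((-55*(-1/414)))) = -(-1)*(-305/55/414) = -(-1)*(-305*414/55) = -(-1)*(-25254)/11 = -1*25254/11 = -25254/11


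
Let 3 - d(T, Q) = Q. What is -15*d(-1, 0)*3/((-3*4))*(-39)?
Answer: -1755/4 ≈ -438.75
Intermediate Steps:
d(T, Q) = 3 - Q
-15*d(-1, 0)*3/((-3*4))*(-39) = -15*(3 - 1*0)*3/((-3*4))*(-39) = -15*(3 + 0)*3/(-12)*(-39) = -45*3*(-1/12)*(-39) = -45*(-1)/4*(-39) = -15*(-3/4)*(-39) = (45/4)*(-39) = -1755/4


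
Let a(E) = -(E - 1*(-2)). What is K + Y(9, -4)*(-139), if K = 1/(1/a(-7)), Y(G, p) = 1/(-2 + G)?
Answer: -104/7 ≈ -14.857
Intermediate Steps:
a(E) = -2 - E (a(E) = -(E + 2) = -(2 + E) = -2 - E)
K = 5 (K = 1/(1/(-2 - 1*(-7))) = 1/(1/(-2 + 7)) = 1/(1/5) = 1/(⅕) = 5)
K + Y(9, -4)*(-139) = 5 - 139/(-2 + 9) = 5 - 139/7 = -104/7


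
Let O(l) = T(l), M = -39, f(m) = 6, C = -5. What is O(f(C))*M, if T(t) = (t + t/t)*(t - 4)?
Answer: -546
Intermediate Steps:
T(t) = (1 + t)*(-4 + t) (T(t) = (t + 1)*(-4 + t) = (1 + t)*(-4 + t))
O(l) = -4 + l² - 3*l
O(f(C))*M = (-4 + 6² - 3*6)*(-39) = (-4 + 36 - 18)*(-39) = 14*(-39) = -546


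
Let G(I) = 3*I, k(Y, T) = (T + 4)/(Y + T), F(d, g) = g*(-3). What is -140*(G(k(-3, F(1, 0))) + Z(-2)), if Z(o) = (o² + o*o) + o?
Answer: -280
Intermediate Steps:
Z(o) = o + 2*o² (Z(o) = (o² + o²) + o = 2*o² + o = o + 2*o²)
F(d, g) = -3*g
k(Y, T) = (4 + T)/(T + Y)
-140*(G(k(-3, F(1, 0))) + Z(-2)) = -140*(3*((4 - 3*0)/(-3*0 - 3)) - 2*(1 + 2*(-2))) = -140*(3*((4 + 0)/(0 - 3)) - 2*(1 - 4)) = -140*(3*(4/(-3)) - 2*(-3)) = -140*(3*(-⅓*4) + 6) = -140*(3*(-4/3) + 6) = -140*(-4 + 6) = -140*2 = -280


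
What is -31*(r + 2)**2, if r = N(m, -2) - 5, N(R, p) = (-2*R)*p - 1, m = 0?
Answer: -496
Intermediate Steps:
N(R, p) = -1 - 2*R*p (N(R, p) = -2*R*p - 1 = -1 - 2*R*p)
r = -6 (r = (-1 - 2*0*(-2)) - 5 = (-1 + 0) - 5 = -1 - 5 = -6)
-31*(r + 2)**2 = -31*(-6 + 2)**2 = -31*(-4)**2 = -31*16 = -496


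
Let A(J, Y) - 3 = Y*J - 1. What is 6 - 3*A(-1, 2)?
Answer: 6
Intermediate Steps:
A(J, Y) = 2 + J*Y (A(J, Y) = 3 + (Y*J - 1) = 3 + (J*Y - 1) = 3 + (-1 + J*Y) = 2 + J*Y)
6 - 3*A(-1, 2) = 6 - 3*(2 - 1*2) = 6 - 3*(2 - 2) = 6 - 3*0 = 6 + 0 = 6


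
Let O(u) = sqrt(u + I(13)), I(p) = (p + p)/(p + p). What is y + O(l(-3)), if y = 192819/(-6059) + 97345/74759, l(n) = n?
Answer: -13825142266/452964781 + I*sqrt(2) ≈ -30.521 + 1.4142*I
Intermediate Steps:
I(p) = 1 (I(p) = (2*p)/((2*p)) = (2*p)*(1/(2*p)) = 1)
O(u) = sqrt(1 + u) (O(u) = sqrt(u + 1) = sqrt(1 + u))
y = -13825142266/452964781 (y = 192819*(-1/6059) + 97345*(1/74759) = -192819/6059 + 97345/74759 = -13825142266/452964781 ≈ -30.521)
y + O(l(-3)) = -13825142266/452964781 + sqrt(1 - 3) = -13825142266/452964781 + sqrt(-2) = -13825142266/452964781 + I*sqrt(2)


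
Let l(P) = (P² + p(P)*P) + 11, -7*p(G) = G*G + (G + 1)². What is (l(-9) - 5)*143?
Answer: 273702/7 ≈ 39100.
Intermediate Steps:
p(G) = -G²/7 - (1 + G)²/7 (p(G) = -(G*G + (G + 1)²)/7 = -(G² + (1 + G)²)/7 = -G²/7 - (1 + G)²/7)
l(P) = 11 + P² + P*(-P²/7 - (1 + P)²/7) (l(P) = (P² + (-P²/7 - (1 + P)²/7)*P) + 11 = (P² + P*(-P²/7 - (1 + P)²/7)) + 11 = 11 + P² + P*(-P²/7 - (1 + P)²/7))
(l(-9) - 5)*143 = ((11 - 2/7*(-9)³ - ⅐*(-9) + (5/7)*(-9)²) - 5)*143 = ((11 - 2/7*(-729) + 9/7 + (5/7)*81) - 5)*143 = ((11 + 1458/7 + 9/7 + 405/7) - 5)*143 = (1949/7 - 5)*143 = (1914/7)*143 = 273702/7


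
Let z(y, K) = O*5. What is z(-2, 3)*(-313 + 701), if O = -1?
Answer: -1940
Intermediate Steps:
z(y, K) = -5 (z(y, K) = -1*5 = -5)
z(-2, 3)*(-313 + 701) = -5*(-313 + 701) = -5*388 = -1940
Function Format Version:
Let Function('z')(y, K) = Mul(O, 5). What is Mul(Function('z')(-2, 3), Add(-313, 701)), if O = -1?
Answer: -1940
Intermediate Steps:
Function('z')(y, K) = -5 (Function('z')(y, K) = Mul(-1, 5) = -5)
Mul(Function('z')(-2, 3), Add(-313, 701)) = Mul(-5, Add(-313, 701)) = Mul(-5, 388) = -1940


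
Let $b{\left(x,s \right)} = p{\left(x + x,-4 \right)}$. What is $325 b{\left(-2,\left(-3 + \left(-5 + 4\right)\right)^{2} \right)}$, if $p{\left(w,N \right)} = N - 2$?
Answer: $-1950$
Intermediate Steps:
$p{\left(w,N \right)} = -2 + N$ ($p{\left(w,N \right)} = N - 2 = -2 + N$)
$b{\left(x,s \right)} = -6$ ($b{\left(x,s \right)} = -2 - 4 = -6$)
$325 b{\left(-2,\left(-3 + \left(-5 + 4\right)\right)^{2} \right)} = 325 \left(-6\right) = -1950$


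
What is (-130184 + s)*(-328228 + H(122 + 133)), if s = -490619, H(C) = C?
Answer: 203606622319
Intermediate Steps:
(-130184 + s)*(-328228 + H(122 + 133)) = (-130184 - 490619)*(-328228 + (122 + 133)) = -620803*(-328228 + 255) = -620803*(-327973) = 203606622319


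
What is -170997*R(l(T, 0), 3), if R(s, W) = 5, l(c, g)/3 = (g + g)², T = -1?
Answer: -854985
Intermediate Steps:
l(c, g) = 12*g² (l(c, g) = 3*(g + g)² = 3*(2*g)² = 3*(4*g²) = 12*g²)
-170997*R(l(T, 0), 3) = -170997*5 = -854985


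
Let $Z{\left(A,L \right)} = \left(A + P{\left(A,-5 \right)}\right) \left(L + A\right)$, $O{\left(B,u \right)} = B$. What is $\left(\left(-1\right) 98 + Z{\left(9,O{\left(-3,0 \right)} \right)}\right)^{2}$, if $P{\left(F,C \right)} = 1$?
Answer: $1444$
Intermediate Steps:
$Z{\left(A,L \right)} = \left(1 + A\right) \left(A + L\right)$ ($Z{\left(A,L \right)} = \left(A + 1\right) \left(L + A\right) = \left(1 + A\right) \left(A + L\right)$)
$\left(\left(-1\right) 98 + Z{\left(9,O{\left(-3,0 \right)} \right)}\right)^{2} = \left(\left(-1\right) 98 + \left(9 - 3 + 9^{2} + 9 \left(-3\right)\right)\right)^{2} = \left(-98 + \left(9 - 3 + 81 - 27\right)\right)^{2} = \left(-98 + 60\right)^{2} = \left(-38\right)^{2} = 1444$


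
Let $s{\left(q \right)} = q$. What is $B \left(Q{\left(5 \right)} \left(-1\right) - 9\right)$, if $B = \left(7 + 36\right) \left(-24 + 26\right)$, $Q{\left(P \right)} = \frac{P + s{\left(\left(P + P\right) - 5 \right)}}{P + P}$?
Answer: $-860$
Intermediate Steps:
$Q{\left(P \right)} = \frac{-5 + 3 P}{2 P}$ ($Q{\left(P \right)} = \frac{P + \left(\left(P + P\right) - 5\right)}{P + P} = \frac{P + \left(2 P - 5\right)}{2 P} = \left(P + \left(-5 + 2 P\right)\right) \frac{1}{2 P} = \left(-5 + 3 P\right) \frac{1}{2 P} = \frac{-5 + 3 P}{2 P}$)
$B = 86$ ($B = 43 \cdot 2 = 86$)
$B \left(Q{\left(5 \right)} \left(-1\right) - 9\right) = 86 \left(\frac{-5 + 3 \cdot 5}{2 \cdot 5} \left(-1\right) - 9\right) = 86 \left(\frac{1}{2} \cdot \frac{1}{5} \left(-5 + 15\right) \left(-1\right) - 9\right) = 86 \left(\frac{1}{2} \cdot \frac{1}{5} \cdot 10 \left(-1\right) - 9\right) = 86 \left(1 \left(-1\right) - 9\right) = 86 \left(-1 - 9\right) = 86 \left(-10\right) = -860$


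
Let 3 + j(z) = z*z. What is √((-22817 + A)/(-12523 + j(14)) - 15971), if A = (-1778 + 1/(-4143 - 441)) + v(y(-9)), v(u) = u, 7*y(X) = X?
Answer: I*√17359084630395295095/32970420 ≈ 126.37*I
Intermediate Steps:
y(X) = X/7
j(z) = -3 + z² (j(z) = -3 + z*z = -3 + z²)
A = -57093727/32088 (A = (-1778 + 1/(-4143 - 441)) + (⅐)*(-9) = (-1778 + 1/(-4584)) - 9/7 = (-1778 - 1/4584) - 9/7 = -8150353/4584 - 9/7 = -57093727/32088 ≈ -1779.3)
√((-22817 + A)/(-12523 + j(14)) - 15971) = √((-22817 - 57093727/32088)/(-12523 + (-3 + 14²)) - 15971) = √(-789245623/(32088*(-12523 + (-3 + 196))) - 15971) = √(-789245623/(32088*(-12523 + 193)) - 15971) = √(-789245623/32088/(-12330) - 15971) = √(-789245623/32088*(-1/12330) - 15971) = √(789245623/395645040 - 15971) = √(-6318057688217/395645040) = I*√17359084630395295095/32970420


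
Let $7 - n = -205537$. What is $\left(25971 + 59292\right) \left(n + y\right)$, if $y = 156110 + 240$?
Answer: $30856168122$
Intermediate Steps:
$n = 205544$ ($n = 7 - -205537 = 7 + 205537 = 205544$)
$y = 156350$
$\left(25971 + 59292\right) \left(n + y\right) = \left(25971 + 59292\right) \left(205544 + 156350\right) = 85263 \cdot 361894 = 30856168122$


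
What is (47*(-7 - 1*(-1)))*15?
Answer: -4230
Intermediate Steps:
(47*(-7 - 1*(-1)))*15 = (47*(-7 + 1))*15 = (47*(-6))*15 = -282*15 = -4230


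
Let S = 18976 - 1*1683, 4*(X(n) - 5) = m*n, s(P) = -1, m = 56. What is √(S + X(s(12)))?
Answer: 2*√4321 ≈ 131.47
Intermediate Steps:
X(n) = 5 + 14*n (X(n) = 5 + (56*n)/4 = 5 + 14*n)
S = 17293 (S = 18976 - 1683 = 17293)
√(S + X(s(12))) = √(17293 + (5 + 14*(-1))) = √(17293 + (5 - 14)) = √(17293 - 9) = √17284 = 2*√4321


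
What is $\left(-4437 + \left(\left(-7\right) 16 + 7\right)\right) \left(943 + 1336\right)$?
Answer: $-10351218$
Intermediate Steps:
$\left(-4437 + \left(\left(-7\right) 16 + 7\right)\right) \left(943 + 1336\right) = \left(-4437 + \left(-112 + 7\right)\right) 2279 = \left(-4437 - 105\right) 2279 = \left(-4542\right) 2279 = -10351218$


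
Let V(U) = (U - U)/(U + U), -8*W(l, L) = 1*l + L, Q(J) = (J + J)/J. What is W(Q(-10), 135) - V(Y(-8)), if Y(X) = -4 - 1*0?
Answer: -137/8 ≈ -17.125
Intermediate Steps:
Y(X) = -4 (Y(X) = -4 + 0 = -4)
Q(J) = 2 (Q(J) = (2*J)/J = 2)
W(l, L) = -L/8 - l/8 (W(l, L) = -(1*l + L)/8 = -(l + L)/8 = -(L + l)/8 = -L/8 - l/8)
V(U) = 0 (V(U) = 0/((2*U)) = 0*(1/(2*U)) = 0)
W(Q(-10), 135) - V(Y(-8)) = (-1/8*135 - 1/8*2) - 1*0 = (-135/8 - 1/4) + 0 = -137/8 + 0 = -137/8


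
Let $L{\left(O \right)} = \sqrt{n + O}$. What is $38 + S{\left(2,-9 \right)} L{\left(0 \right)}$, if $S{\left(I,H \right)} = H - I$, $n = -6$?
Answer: $38 - 11 i \sqrt{6} \approx 38.0 - 26.944 i$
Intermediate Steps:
$L{\left(O \right)} = \sqrt{-6 + O}$
$38 + S{\left(2,-9 \right)} L{\left(0 \right)} = 38 + \left(-9 - 2\right) \sqrt{-6 + 0} = 38 + \left(-9 - 2\right) \sqrt{-6} = 38 - 11 i \sqrt{6}$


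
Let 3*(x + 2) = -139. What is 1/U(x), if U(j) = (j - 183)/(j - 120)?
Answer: 505/694 ≈ 0.72767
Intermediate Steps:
x = -145/3 (x = -2 + (1/3)*(-139) = -2 - 139/3 = -145/3 ≈ -48.333)
U(j) = (-183 + j)/(-120 + j)
1/U(x) = 1/((-183 - 145/3)/(-120 - 145/3)) = 1/(-694/3/(-505/3)) = 1/(-3/505*(-694/3)) = 1/(694/505) = 505/694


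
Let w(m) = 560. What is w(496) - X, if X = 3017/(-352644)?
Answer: 197483657/352644 ≈ 560.01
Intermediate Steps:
X = -3017/352644 (X = 3017*(-1/352644) = -3017/352644 ≈ -0.0085554)
w(496) - X = 560 - 1*(-3017/352644) = 560 + 3017/352644 = 197483657/352644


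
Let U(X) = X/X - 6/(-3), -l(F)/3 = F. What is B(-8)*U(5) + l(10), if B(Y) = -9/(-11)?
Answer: -303/11 ≈ -27.545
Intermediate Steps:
l(F) = -3*F
U(X) = 3 (U(X) = 1 - 6*(-⅓) = 1 + 2 = 3)
B(Y) = 9/11 (B(Y) = -9*(-1/11) = 9/11)
B(-8)*U(5) + l(10) = (9/11)*3 - 3*10 = 27/11 - 30 = -303/11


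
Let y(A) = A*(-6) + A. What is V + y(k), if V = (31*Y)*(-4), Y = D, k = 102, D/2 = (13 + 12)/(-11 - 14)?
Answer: -262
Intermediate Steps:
D = -2 (D = 2*((13 + 12)/(-11 - 14)) = 2*(25/(-25)) = 2*(25*(-1/25)) = 2*(-1) = -2)
Y = -2
y(A) = -5*A (y(A) = -6*A + A = -5*A)
V = 248 (V = (31*(-2))*(-4) = -62*(-4) = 248)
V + y(k) = 248 - 5*102 = 248 - 510 = -262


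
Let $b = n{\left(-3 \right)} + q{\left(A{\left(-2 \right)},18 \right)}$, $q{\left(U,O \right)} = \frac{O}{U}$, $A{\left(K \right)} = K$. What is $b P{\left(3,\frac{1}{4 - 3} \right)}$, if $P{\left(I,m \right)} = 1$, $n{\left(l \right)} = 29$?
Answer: $20$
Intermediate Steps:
$b = 20$ ($b = 29 + \frac{18}{-2} = 29 + 18 \left(- \frac{1}{2}\right) = 29 - 9 = 20$)
$b P{\left(3,\frac{1}{4 - 3} \right)} = 20 \cdot 1 = 20$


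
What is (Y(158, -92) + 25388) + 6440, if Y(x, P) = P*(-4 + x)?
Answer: 17660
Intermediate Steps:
(Y(158, -92) + 25388) + 6440 = (-92*(-4 + 158) + 25388) + 6440 = (-92*154 + 25388) + 6440 = (-14168 + 25388) + 6440 = 11220 + 6440 = 17660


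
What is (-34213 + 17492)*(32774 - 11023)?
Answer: -363698471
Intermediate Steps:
(-34213 + 17492)*(32774 - 11023) = -16721*21751 = -363698471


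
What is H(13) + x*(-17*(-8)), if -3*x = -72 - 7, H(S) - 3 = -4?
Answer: 10741/3 ≈ 3580.3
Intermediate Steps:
H(S) = -1 (H(S) = 3 - 4 = -1)
x = 79/3 (x = -(-72 - 7)/3 = -⅓*(-79) = 79/3 ≈ 26.333)
H(13) + x*(-17*(-8)) = -1 + 79*(-17*(-8))/3 = -1 + (79/3)*136 = -1 + 10744/3 = 10741/3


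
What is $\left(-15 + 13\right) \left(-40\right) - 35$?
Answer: $45$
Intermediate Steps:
$\left(-15 + 13\right) \left(-40\right) - 35 = \left(-2\right) \left(-40\right) - 35 = 80 - 35 = 45$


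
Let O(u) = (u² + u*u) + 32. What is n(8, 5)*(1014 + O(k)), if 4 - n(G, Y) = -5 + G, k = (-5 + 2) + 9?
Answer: 1118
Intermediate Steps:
k = 6 (k = -3 + 9 = 6)
O(u) = 32 + 2*u² (O(u) = (u² + u²) + 32 = 2*u² + 32 = 32 + 2*u²)
n(G, Y) = 9 - G (n(G, Y) = 4 - (-5 + G) = 4 + (5 - G) = 9 - G)
n(8, 5)*(1014 + O(k)) = (9 - 1*8)*(1014 + (32 + 2*6²)) = (9 - 8)*(1014 + (32 + 2*36)) = 1*(1014 + (32 + 72)) = 1*(1014 + 104) = 1*1118 = 1118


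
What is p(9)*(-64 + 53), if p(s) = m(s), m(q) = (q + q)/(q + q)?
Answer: -11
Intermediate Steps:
m(q) = 1 (m(q) = (2*q)/((2*q)) = (2*q)*(1/(2*q)) = 1)
p(s) = 1
p(9)*(-64 + 53) = 1*(-64 + 53) = 1*(-11) = -11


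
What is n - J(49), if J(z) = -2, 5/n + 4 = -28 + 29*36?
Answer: 2029/1012 ≈ 2.0049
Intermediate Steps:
n = 5/1012 (n = 5/(-4 + (-28 + 29*36)) = 5/(-4 + (-28 + 1044)) = 5/(-4 + 1016) = 5/1012 ≈ 0.0049407)
n - J(49) = 5/1012 - 1*(-2) = 5/1012 + 2 = 2029/1012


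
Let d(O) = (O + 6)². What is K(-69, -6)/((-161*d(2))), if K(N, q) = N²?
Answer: -207/448 ≈ -0.46205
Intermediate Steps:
d(O) = (6 + O)²
K(-69, -6)/((-161*d(2))) = (-69)²/((-161*(6 + 2)²)) = 4761/((-161*8²)) = 4761/((-161*64)) = 4761/(-10304) = 4761*(-1/10304) = -207/448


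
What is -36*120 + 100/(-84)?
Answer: -90745/21 ≈ -4321.2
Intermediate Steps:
-36*120 + 100/(-84) = -4320 + 100*(-1/84) = -4320 - 25/21 = -90745/21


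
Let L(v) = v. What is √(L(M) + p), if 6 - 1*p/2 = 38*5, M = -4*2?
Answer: 2*I*√94 ≈ 19.391*I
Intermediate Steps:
M = -8
p = -368 (p = 12 - 76*5 = 12 - 2*190 = 12 - 380 = -368)
√(L(M) + p) = √(-8 - 368) = √(-376) = 2*I*√94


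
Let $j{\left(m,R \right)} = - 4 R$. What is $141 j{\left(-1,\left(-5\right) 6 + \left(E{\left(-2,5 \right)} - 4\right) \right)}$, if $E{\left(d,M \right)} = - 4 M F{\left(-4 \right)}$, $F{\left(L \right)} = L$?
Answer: $-25944$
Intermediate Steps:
$E{\left(d,M \right)} = 16 M$ ($E{\left(d,M \right)} = - 4 M \left(-4\right) = 16 M$)
$141 j{\left(-1,\left(-5\right) 6 + \left(E{\left(-2,5 \right)} - 4\right) \right)} = 141 \left(- 4 \left(\left(-5\right) 6 + \left(16 \cdot 5 - 4\right)\right)\right) = 141 \left(- 4 \left(-30 + \left(80 - 4\right)\right)\right) = 141 \left(- 4 \left(-30 + 76\right)\right) = 141 \left(\left(-4\right) 46\right) = 141 \left(-184\right) = -25944$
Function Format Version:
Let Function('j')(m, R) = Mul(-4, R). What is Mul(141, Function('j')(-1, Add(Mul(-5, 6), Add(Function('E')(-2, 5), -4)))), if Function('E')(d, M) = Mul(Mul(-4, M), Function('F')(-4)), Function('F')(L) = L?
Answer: -25944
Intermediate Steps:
Function('E')(d, M) = Mul(16, M) (Function('E')(d, M) = Mul(Mul(-4, M), -4) = Mul(16, M))
Mul(141, Function('j')(-1, Add(Mul(-5, 6), Add(Function('E')(-2, 5), -4)))) = Mul(141, Mul(-4, Add(Mul(-5, 6), Add(Mul(16, 5), -4)))) = Mul(141, Mul(-4, Add(-30, Add(80, -4)))) = Mul(141, Mul(-4, Add(-30, 76))) = Mul(141, Mul(-4, 46)) = Mul(141, -184) = -25944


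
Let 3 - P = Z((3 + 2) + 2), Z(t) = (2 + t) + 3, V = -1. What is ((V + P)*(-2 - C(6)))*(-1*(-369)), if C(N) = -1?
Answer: 3690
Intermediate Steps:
Z(t) = 5 + t
P = -9 (P = 3 - (5 + ((3 + 2) + 2)) = 3 - (5 + (5 + 2)) = 3 - (5 + 7) = 3 - 1*12 = 3 - 12 = -9)
((V + P)*(-2 - C(6)))*(-1*(-369)) = ((-1 - 9)*(-2 - 1*(-1)))*(-1*(-369)) = -10*(-2 + 1)*369 = -10*(-1)*369 = 10*369 = 3690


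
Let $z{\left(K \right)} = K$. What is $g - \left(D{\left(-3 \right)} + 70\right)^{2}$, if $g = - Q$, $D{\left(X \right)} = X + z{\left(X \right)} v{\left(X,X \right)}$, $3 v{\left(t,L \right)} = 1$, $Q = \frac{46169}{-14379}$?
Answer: $- \frac{62588755}{14379} \approx -4352.8$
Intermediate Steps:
$Q = - \frac{46169}{14379}$ ($Q = 46169 \left(- \frac{1}{14379}\right) = - \frac{46169}{14379} \approx -3.2109$)
$v{\left(t,L \right)} = \frac{1}{3}$ ($v{\left(t,L \right)} = \frac{1}{3} \cdot 1 = \frac{1}{3}$)
$D{\left(X \right)} = \frac{4 X}{3}$ ($D{\left(X \right)} = X + X \frac{1}{3} = X + \frac{X}{3} = \frac{4 X}{3}$)
$g = \frac{46169}{14379}$ ($g = \left(-1\right) \left(- \frac{46169}{14379}\right) = \frac{46169}{14379} \approx 3.2109$)
$g - \left(D{\left(-3 \right)} + 70\right)^{2} = \frac{46169}{14379} - \left(\frac{4}{3} \left(-3\right) + 70\right)^{2} = \frac{46169}{14379} - \left(-4 + 70\right)^{2} = \frac{46169}{14379} - 66^{2} = \frac{46169}{14379} - 4356 = - \frac{62588755}{14379}$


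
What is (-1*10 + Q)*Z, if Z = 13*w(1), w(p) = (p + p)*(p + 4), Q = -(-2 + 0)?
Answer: -1040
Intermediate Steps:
Q = 2 (Q = -1*(-2) = 2)
w(p) = 2*p*(4 + p) (w(p) = (2*p)*(4 + p) = 2*p*(4 + p))
Z = 130 (Z = 13*(2*1*(4 + 1)) = 13*(2*1*5) = 13*10 = 130)
(-1*10 + Q)*Z = (-1*10 + 2)*130 = (-10 + 2)*130 = -8*130 = -1040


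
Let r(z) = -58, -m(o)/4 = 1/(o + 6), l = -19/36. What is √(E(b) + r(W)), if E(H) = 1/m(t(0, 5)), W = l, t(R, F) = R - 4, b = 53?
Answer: 3*I*√26/2 ≈ 7.6485*I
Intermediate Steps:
t(R, F) = -4 + R
l = -19/36 (l = -19*1/36 = -19/36 ≈ -0.52778)
W = -19/36 ≈ -0.52778
m(o) = -4/(6 + o) (m(o) = -4/(o + 6) = -4/(6 + o))
E(H) = -½ (E(H) = 1/(-4/(6 + (-4 + 0))) = 1/(-4/(6 - 4)) = 1/(-4/2) = 1/(-4*½) = 1/(-2) = -½)
√(E(b) + r(W)) = √(-½ - 58) = √(-117/2) = 3*I*√26/2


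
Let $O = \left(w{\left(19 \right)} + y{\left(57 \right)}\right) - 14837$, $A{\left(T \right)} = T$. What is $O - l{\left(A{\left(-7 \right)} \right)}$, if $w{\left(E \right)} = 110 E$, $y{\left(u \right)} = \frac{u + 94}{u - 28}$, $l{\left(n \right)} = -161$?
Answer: $- \frac{364843}{29} \approx -12581.0$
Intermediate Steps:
$y{\left(u \right)} = \frac{94 + u}{-28 + u}$
$O = - \frac{369512}{29}$ ($O = \left(110 \cdot 19 + \frac{94 + 57}{-28 + 57}\right) - 14837 = \left(2090 + \frac{1}{29} \cdot 151\right) - 14837 = \left(2090 + \frac{151}{29}\right) - 14837 = \frac{60761}{29} - 14837 = - \frac{369512}{29} \approx -12742.0$)
$O - l{\left(A{\left(-7 \right)} \right)} = - \frac{369512}{29} - -161 = - \frac{369512}{29} + 161 = - \frac{364843}{29}$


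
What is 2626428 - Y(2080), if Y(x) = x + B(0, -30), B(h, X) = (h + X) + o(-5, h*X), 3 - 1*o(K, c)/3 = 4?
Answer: 2624381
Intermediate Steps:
o(K, c) = -3 (o(K, c) = 9 - 3*4 = 9 - 12 = -3)
B(h, X) = -3 + X + h (B(h, X) = (h + X) - 3 = (X + h) - 3 = -3 + X + h)
Y(x) = -33 + x (Y(x) = x + (-3 - 30 + 0) = x - 33 = -33 + x)
2626428 - Y(2080) = 2626428 - (-33 + 2080) = 2626428 - 1*2047 = 2626428 - 2047 = 2624381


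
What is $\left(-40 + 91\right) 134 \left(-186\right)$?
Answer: $-1271124$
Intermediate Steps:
$\left(-40 + 91\right) 134 \left(-186\right) = 51 \cdot 134 \left(-186\right) = 6834 \left(-186\right) = -1271124$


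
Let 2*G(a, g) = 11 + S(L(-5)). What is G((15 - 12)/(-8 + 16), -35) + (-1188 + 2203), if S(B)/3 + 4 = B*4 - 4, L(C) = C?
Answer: 1957/2 ≈ 978.50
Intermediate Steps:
S(B) = -24 + 12*B (S(B) = -12 + 3*(B*4 - 4) = -12 + 3*(4*B - 4) = -12 + 3*(-4 + 4*B) = -12 + (-12 + 12*B) = -24 + 12*B)
G(a, g) = -73/2 (G(a, g) = (11 + (-24 + 12*(-5)))/2 = (11 + (-24 - 60))/2 = (11 - 84)/2 = (½)*(-73) = -73/2)
G((15 - 12)/(-8 + 16), -35) + (-1188 + 2203) = -73/2 + (-1188 + 2203) = -73/2 + 1015 = 1957/2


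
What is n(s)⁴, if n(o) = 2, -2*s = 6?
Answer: 16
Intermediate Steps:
s = -3 (s = -½*6 = -3)
n(s)⁴ = 2⁴ = 16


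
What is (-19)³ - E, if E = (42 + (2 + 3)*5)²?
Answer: -11348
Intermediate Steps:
E = 4489 (E = (42 + 5*5)² = (42 + 25)² = 67² = 4489)
(-19)³ - E = (-19)³ - 1*4489 = -6859 - 4489 = -11348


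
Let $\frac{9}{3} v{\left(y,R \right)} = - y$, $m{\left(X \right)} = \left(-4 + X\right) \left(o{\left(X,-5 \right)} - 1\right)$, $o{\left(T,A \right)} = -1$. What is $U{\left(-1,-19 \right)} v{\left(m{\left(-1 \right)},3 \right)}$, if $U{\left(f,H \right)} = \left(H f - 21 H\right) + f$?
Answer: $-1390$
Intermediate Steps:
$U{\left(f,H \right)} = f - 21 H + H f$ ($U{\left(f,H \right)} = \left(- 21 H + H f\right) + f = f - 21 H + H f$)
$m{\left(X \right)} = 8 - 2 X$ ($m{\left(X \right)} = \left(-4 + X\right) \left(-1 - 1\right) = \left(-4 + X\right) \left(-2\right) = 8 - 2 X$)
$v{\left(y,R \right)} = - \frac{y}{3}$ ($v{\left(y,R \right)} = \frac{\left(-1\right) y}{3} = - \frac{y}{3}$)
$U{\left(-1,-19 \right)} v{\left(m{\left(-1 \right)},3 \right)} = \left(-1 - -399 - -19\right) \left(- \frac{8 - -2}{3}\right) = \left(-1 + 399 + 19\right) \left(- \frac{8 + 2}{3}\right) = 417 \left(\left(- \frac{1}{3}\right) 10\right) = 417 \left(- \frac{10}{3}\right) = -1390$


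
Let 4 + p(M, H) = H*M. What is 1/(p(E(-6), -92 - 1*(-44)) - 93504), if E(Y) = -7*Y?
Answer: -1/95524 ≈ -1.0469e-5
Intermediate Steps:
p(M, H) = -4 + H*M
1/(p(E(-6), -92 - 1*(-44)) - 93504) = 1/((-4 + (-92 - 1*(-44))*(-7*(-6))) - 93504) = 1/((-4 + (-92 + 44)*42) - 93504) = 1/((-4 - 48*42) - 93504) = 1/((-4 - 2016) - 93504) = 1/(-2020 - 93504) = 1/(-95524) = -1/95524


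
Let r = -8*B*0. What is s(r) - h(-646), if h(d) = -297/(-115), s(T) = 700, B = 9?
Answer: 80203/115 ≈ 697.42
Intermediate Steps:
r = 0 (r = -8*9*0 = -72*0 = 0)
h(d) = 297/115 (h(d) = -297*(-1/115) = 297/115)
s(r) - h(-646) = 700 - 1*297/115 = 700 - 297/115 = 80203/115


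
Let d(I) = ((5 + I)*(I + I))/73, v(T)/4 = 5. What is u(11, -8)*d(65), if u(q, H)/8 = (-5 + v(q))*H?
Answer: -8736000/73 ≈ -1.1967e+5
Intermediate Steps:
v(T) = 20 (v(T) = 4*5 = 20)
d(I) = 2*I*(5 + I)/73 (d(I) = ((5 + I)*(2*I))*(1/73) = (2*I*(5 + I))*(1/73) = 2*I*(5 + I)/73)
u(q, H) = 120*H (u(q, H) = 8*((-5 + 20)*H) = 8*(15*H) = 120*H)
u(11, -8)*d(65) = (120*(-8))*((2/73)*65*(5 + 65)) = -1920*65*70/73 = -960*9100/73 = -8736000/73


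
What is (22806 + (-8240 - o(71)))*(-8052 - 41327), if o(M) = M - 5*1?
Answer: -715995500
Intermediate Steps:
o(M) = -5 + M (o(M) = M - 5 = -5 + M)
(22806 + (-8240 - o(71)))*(-8052 - 41327) = (22806 + (-8240 - (-5 + 71)))*(-8052 - 41327) = (22806 + (-8240 - 1*66))*(-49379) = (22806 + (-8240 - 66))*(-49379) = (22806 - 8306)*(-49379) = 14500*(-49379) = -715995500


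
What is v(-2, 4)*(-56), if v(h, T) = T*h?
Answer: 448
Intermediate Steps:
v(-2, 4)*(-56) = (4*(-2))*(-56) = -8*(-56) = 448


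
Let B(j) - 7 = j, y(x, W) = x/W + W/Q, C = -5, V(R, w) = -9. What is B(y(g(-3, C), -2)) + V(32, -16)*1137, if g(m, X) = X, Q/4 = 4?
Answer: -81789/8 ≈ -10224.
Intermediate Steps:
Q = 16 (Q = 4*4 = 16)
y(x, W) = W/16 + x/W (y(x, W) = x/W + W/16 = W/16 + x/W)
B(j) = 7 + j
B(y(g(-3, C), -2)) + V(32, -16)*1137 = (7 + ((1/16)*(-2) - 5/(-2))) - 9*1137 = (7 + (-⅛ - 5*(-½))) - 10233 = (7 + (-⅛ + 5/2)) - 10233 = (7 + 19/8) - 10233 = 75/8 - 10233 = -81789/8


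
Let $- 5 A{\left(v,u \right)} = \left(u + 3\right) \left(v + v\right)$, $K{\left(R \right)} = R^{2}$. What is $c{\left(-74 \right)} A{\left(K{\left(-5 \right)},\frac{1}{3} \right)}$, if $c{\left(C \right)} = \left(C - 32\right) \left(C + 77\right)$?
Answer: $10600$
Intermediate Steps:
$A{\left(v,u \right)} = - \frac{2 v \left(3 + u\right)}{5}$ ($A{\left(v,u \right)} = - \frac{\left(u + 3\right) \left(v + v\right)}{5} = - \frac{\left(3 + u\right) 2 v}{5} = - \frac{2 v \left(3 + u\right)}{5}$)
$c{\left(C \right)} = \left(-32 + C\right) \left(77 + C\right)$
$c{\left(-74 \right)} A{\left(K{\left(-5 \right)},\frac{1}{3} \right)} = \left(-2464 + \left(-74\right)^{2} + 45 \left(-74\right)\right) \left(- \frac{2 \left(-5\right)^{2} \left(3 + \frac{1}{3}\right)}{5}\right) = \left(-2464 + 5476 - 3330\right) \left(\left(- \frac{2}{5}\right) 25 \left(3 + \frac{1}{3}\right)\right) = - 318 \left(\left(- \frac{2}{5}\right) 25 \cdot \frac{10}{3}\right) = \left(-318\right) \left(- \frac{100}{3}\right) = 10600$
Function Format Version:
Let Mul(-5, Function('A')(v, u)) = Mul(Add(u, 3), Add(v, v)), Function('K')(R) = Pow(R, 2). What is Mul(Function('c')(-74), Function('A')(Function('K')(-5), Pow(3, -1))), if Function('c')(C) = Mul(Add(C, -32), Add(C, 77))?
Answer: 10600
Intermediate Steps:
Function('A')(v, u) = Mul(Rational(-2, 5), v, Add(3, u)) (Function('A')(v, u) = Mul(Rational(-1, 5), Mul(Add(u, 3), Add(v, v))) = Mul(Rational(-1, 5), Mul(Add(3, u), Mul(2, v))) = Mul(Rational(-1, 5), Mul(2, v, Add(3, u))) = Mul(Rational(-2, 5), v, Add(3, u)))
Function('c')(C) = Mul(Add(-32, C), Add(77, C))
Mul(Function('c')(-74), Function('A')(Function('K')(-5), Pow(3, -1))) = Mul(Add(-2464, Pow(-74, 2), Mul(45, -74)), Mul(Rational(-2, 5), Pow(-5, 2), Add(3, Pow(3, -1)))) = Mul(Add(-2464, 5476, -3330), Mul(Rational(-2, 5), 25, Add(3, Rational(1, 3)))) = Mul(-318, Mul(Rational(-2, 5), 25, Rational(10, 3))) = Mul(-318, Rational(-100, 3)) = 10600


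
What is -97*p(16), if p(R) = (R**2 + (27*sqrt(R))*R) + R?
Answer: -194000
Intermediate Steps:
p(R) = R + R**2 + 27*R**(3/2) (p(R) = (R**2 + 27*R**(3/2)) + R = R + R**2 + 27*R**(3/2))
-97*p(16) = -97*(16 + 16**2 + 27*16**(3/2)) = -97*(16 + 256 + 27*64) = -97*(16 + 256 + 1728) = -97*2000 = -194000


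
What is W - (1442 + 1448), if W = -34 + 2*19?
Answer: -2886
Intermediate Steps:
W = 4 (W = -34 + 38 = 4)
W - (1442 + 1448) = 4 - (1442 + 1448) = 4 - 1*2890 = 4 - 2890 = -2886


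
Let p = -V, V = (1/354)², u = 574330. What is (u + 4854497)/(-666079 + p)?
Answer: -680318884332/83470355965 ≈ -8.1504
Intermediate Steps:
V = 1/125316 (V = (1/354)² = 1/125316 ≈ 7.9798e-6)
p = -1/125316 (p = -1*1/125316 = -1/125316 ≈ -7.9798e-6)
(u + 4854497)/(-666079 + p) = (574330 + 4854497)/(-666079 - 1/125316) = 5428827/(-83470355965/125316) = 5428827*(-125316/83470355965) = -680318884332/83470355965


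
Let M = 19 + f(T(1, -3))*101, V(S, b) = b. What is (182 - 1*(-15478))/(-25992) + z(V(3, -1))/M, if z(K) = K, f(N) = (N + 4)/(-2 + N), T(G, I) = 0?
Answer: -78883/132126 ≈ -0.59703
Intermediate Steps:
f(N) = (4 + N)/(-2 + N)
M = -183 (M = 19 + ((4 + 0)/(-2 + 0))*101 = 19 + (4/(-2))*101 = 19 - ½*4*101 = 19 - 2*101 = 19 - 202 = -183)
(182 - 1*(-15478))/(-25992) + z(V(3, -1))/M = (182 - 1*(-15478))/(-25992) - 1/(-183) = (182 + 15478)*(-1/25992) - 1*(-1/183) = 15660*(-1/25992) + 1/183 = -435/722 + 1/183 = -78883/132126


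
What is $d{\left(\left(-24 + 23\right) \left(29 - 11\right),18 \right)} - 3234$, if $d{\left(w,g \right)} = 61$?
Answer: $-3173$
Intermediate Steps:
$d{\left(\left(-24 + 23\right) \left(29 - 11\right),18 \right)} - 3234 = 61 - 3234 = -3173$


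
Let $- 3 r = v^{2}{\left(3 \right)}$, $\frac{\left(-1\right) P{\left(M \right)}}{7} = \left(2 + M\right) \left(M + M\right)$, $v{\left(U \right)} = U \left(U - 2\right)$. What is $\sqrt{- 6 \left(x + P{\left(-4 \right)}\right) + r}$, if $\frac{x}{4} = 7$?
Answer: $\sqrt{501} \approx 22.383$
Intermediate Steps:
$x = 28$ ($x = 4 \cdot 7 = 28$)
$v{\left(U \right)} = U \left(-2 + U\right)$
$P{\left(M \right)} = - 14 M \left(2 + M\right)$ ($P{\left(M \right)} = - 7 \left(2 + M\right) \left(M + M\right) = - 7 \left(2 + M\right) 2 M = - 7 \cdot 2 M \left(2 + M\right) = - 14 M \left(2 + M\right)$)
$r = -3$ ($r = - \frac{\left(3 \left(-2 + 3\right)\right)^{2}}{3} = - \frac{\left(3 \cdot 1\right)^{2}}{3} = - \frac{3^{2}}{3} = \left(- \frac{1}{3}\right) 9 = -3$)
$\sqrt{- 6 \left(x + P{\left(-4 \right)}\right) + r} = \sqrt{- 6 \left(28 - - 56 \left(2 - 4\right)\right) - 3} = \sqrt{- 6 \left(28 - \left(-56\right) \left(-2\right)\right) - 3} = \sqrt{- 6 \left(28 - 112\right) - 3} = \sqrt{\left(-6\right) \left(-84\right) - 3} = \sqrt{504 - 3} = \sqrt{501}$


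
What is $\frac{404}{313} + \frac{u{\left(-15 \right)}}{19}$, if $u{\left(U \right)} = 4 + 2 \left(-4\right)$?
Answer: $\frac{6424}{5947} \approx 1.0802$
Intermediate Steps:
$u{\left(U \right)} = -4$ ($u{\left(U \right)} = 4 - 8 = -4$)
$\frac{404}{313} + \frac{u{\left(-15 \right)}}{19} = \frac{404}{313} - \frac{4}{19} = \frac{6424}{5947}$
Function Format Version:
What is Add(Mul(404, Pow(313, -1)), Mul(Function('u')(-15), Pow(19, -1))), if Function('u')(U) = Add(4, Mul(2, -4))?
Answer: Rational(6424, 5947) ≈ 1.0802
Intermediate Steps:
Function('u')(U) = -4 (Function('u')(U) = Add(4, -8) = -4)
Add(Mul(404, Pow(313, -1)), Mul(Function('u')(-15), Pow(19, -1))) = Add(Mul(404, Pow(313, -1)), Mul(-4, Pow(19, -1))) = Add(Mul(404, Rational(1, 313)), Mul(-4, Rational(1, 19))) = Add(Rational(404, 313), Rational(-4, 19)) = Rational(6424, 5947)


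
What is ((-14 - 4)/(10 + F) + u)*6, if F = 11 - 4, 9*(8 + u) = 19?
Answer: -2126/51 ≈ -41.686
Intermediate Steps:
u = -53/9 (u = -8 + (⅑)*19 = -8 + 19/9 = -53/9 ≈ -5.8889)
F = 7
((-14 - 4)/(10 + F) + u)*6 = ((-14 - 4)/(10 + 7) - 53/9)*6 = (-18/17 - 53/9)*6 = -1063/153*6 = -2126/51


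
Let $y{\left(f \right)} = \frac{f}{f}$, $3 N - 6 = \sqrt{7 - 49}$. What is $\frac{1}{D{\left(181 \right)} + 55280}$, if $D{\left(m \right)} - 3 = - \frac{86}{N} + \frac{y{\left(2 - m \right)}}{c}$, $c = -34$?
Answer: $\frac{830494234}{45895713101173} - \frac{49708 i \sqrt{42}}{45895713101173} \approx 1.8095 \cdot 10^{-5} - 7.0191 \cdot 10^{-9} i$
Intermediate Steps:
$N = 2 + \frac{i \sqrt{42}}{3}$ ($N = 2 + \frac{\sqrt{7 - 49}}{3} = 2 + \frac{\sqrt{-42}}{3} = 2 + \frac{i \sqrt{42}}{3} \approx 2.0 + 2.1602 i$)
$y{\left(f \right)} = 1$
$D{\left(m \right)} = \frac{101}{34} - \frac{86}{2 + \frac{i \sqrt{42}}{3}}$ ($D{\left(m \right)} = 3 + \left(- \frac{86}{2 + \frac{i \sqrt{42}}{3}} + 1 \frac{1}{-34}\right) = 3 + \left(- \frac{86}{2 + \frac{i \sqrt{42}}{3}} + 1 \left(- \frac{1}{34}\right)\right) = 3 - \left(\frac{1}{34} + \frac{86}{2 + \frac{i \sqrt{42}}{3}}\right) = \frac{101}{34} - \frac{86}{2 + \frac{i \sqrt{42}}{3}}$)
$\frac{1}{D{\left(181 \right)} + 55280} = \frac{1}{\left(- \frac{7459}{442} + \frac{43 i \sqrt{42}}{13}\right) + 55280} = \frac{1}{\frac{24426301}{442} + \frac{43 i \sqrt{42}}{13}}$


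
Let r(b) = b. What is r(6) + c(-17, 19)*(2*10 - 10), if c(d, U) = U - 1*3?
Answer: 166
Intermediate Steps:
c(d, U) = -3 + U (c(d, U) = U - 3 = -3 + U)
r(6) + c(-17, 19)*(2*10 - 10) = 6 + (-3 + 19)*(2*10 - 10) = 6 + 16*(20 - 10) = 6 + 16*10 = 6 + 160 = 166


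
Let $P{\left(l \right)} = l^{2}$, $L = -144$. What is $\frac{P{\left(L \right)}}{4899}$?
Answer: $\frac{6912}{1633} \approx 4.2327$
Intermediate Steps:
$\frac{P{\left(L \right)}}{4899} = \frac{\left(-144\right)^{2}}{4899} = 20736 \cdot \frac{1}{4899} = \frac{6912}{1633}$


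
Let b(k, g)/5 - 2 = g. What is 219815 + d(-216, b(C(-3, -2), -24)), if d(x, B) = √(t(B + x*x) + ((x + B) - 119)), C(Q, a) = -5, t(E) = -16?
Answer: 219815 + I*√461 ≈ 2.1982e+5 + 21.471*I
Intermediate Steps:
b(k, g) = 10 + 5*g
d(x, B) = √(-135 + B + x) (d(x, B) = √(-16 + ((x + B) - 119)) = √(-16 + ((B + x) - 119)) = √(-16 + (-119 + B + x)) = √(-135 + B + x))
219815 + d(-216, b(C(-3, -2), -24)) = 219815 + √(-135 + (10 + 5*(-24)) - 216) = 219815 + √(-135 + (10 - 120) - 216) = 219815 + √(-135 - 110 - 216) = 219815 + √(-461) = 219815 + I*√461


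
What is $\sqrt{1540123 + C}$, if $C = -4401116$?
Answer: $i \sqrt{2860993} \approx 1691.4 i$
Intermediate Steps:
$\sqrt{1540123 + C} = \sqrt{1540123 - 4401116} = \sqrt{-2860993} = i \sqrt{2860993}$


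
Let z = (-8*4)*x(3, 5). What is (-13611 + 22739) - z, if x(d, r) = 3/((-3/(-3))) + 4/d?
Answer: 27800/3 ≈ 9266.7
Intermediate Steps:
x(d, r) = 3 + 4/d (x(d, r) = 3/((-3*(-⅓))) + 4/d = 3/1 + 4/d = 3*1 + 4/d = 3 + 4/d)
z = -416/3 (z = (-8*4)*(3 + 4/3) = -32*(3 + 4*(⅓)) = -32*(3 + 4/3) = -32*13/3 = -416/3 ≈ -138.67)
(-13611 + 22739) - z = (-13611 + 22739) - 1*(-416/3) = 9128 + 416/3 = 27800/3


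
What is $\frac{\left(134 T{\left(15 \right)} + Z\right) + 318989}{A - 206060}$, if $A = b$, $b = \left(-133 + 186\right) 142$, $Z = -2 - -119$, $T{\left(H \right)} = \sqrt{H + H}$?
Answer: $- \frac{159553}{99267} - \frac{67 \sqrt{30}}{99267} \approx -1.611$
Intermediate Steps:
$T{\left(H \right)} = \sqrt{2} \sqrt{H}$ ($T{\left(H \right)} = \sqrt{2 H} = \sqrt{2} \sqrt{H}$)
$Z = 117$ ($Z = -2 + 119 = 117$)
$b = 7526$ ($b = 53 \cdot 142 = 7526$)
$A = 7526$
$\frac{\left(134 T{\left(15 \right)} + Z\right) + 318989}{A - 206060} = \frac{\left(134 \sqrt{2} \sqrt{15} + 117\right) + 318989}{7526 - 206060} = \frac{\left(134 \sqrt{30} + 117\right) + 318989}{-198534} = \left(\left(117 + 134 \sqrt{30}\right) + 318989\right) \left(- \frac{1}{198534}\right) = \left(319106 + 134 \sqrt{30}\right) \left(- \frac{1}{198534}\right) = - \frac{159553}{99267} - \frac{67 \sqrt{30}}{99267}$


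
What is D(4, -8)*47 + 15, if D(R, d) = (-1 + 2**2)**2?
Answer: 438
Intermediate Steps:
D(R, d) = 9 (D(R, d) = (-1 + 4)**2 = 3**2 = 9)
D(4, -8)*47 + 15 = 9*47 + 15 = 423 + 15 = 438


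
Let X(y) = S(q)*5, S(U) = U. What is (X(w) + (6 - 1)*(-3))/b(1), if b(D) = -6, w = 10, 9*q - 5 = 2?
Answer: 50/27 ≈ 1.8519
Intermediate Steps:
q = 7/9 (q = 5/9 + (⅑)*2 = 5/9 + 2/9 = 7/9 ≈ 0.77778)
X(y) = 35/9 (X(y) = (7/9)*5 = 35/9)
(X(w) + (6 - 1)*(-3))/b(1) = (35/9 + (6 - 1)*(-3))/(-6) = -(35/9 + 5*(-3))/6 = -(35/9 - 15)/6 = -⅙*(-100/9) = 50/27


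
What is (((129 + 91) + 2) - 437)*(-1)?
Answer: 215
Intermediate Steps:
(((129 + 91) + 2) - 437)*(-1) = ((220 + 2) - 437)*(-1) = (222 - 437)*(-1) = -215*(-1) = 215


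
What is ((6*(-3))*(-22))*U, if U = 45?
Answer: 17820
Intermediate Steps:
((6*(-3))*(-22))*U = ((6*(-3))*(-22))*45 = -18*(-22)*45 = 396*45 = 17820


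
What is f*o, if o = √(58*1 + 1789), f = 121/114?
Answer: 121*√1847/114 ≈ 45.616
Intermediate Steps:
f = 121/114 (f = 121*(1/114) = 121/114 ≈ 1.0614)
o = √1847 (o = √(58 + 1789) = √1847 ≈ 42.977)
f*o = 121*√1847/114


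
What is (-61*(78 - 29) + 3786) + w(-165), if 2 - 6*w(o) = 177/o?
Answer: 263179/330 ≈ 797.51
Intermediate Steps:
w(o) = ⅓ - 59/(2*o)
(-61*(78 - 29) + 3786) + w(-165) = (-61*(78 - 29) + 3786) + (⅙)*(-177 + 2*(-165))/(-165) = (-61*49 + 3786) + (⅙)*(-1/165)*(-177 - 330) = (-2989 + 3786) + (⅙)*(-1/165)*(-507) = 797 + 169/330 = 263179/330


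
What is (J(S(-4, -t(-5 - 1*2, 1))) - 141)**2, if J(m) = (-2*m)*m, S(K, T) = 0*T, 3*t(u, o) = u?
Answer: 19881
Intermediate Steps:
t(u, o) = u/3
S(K, T) = 0
J(m) = -2*m**2
(J(S(-4, -t(-5 - 1*2, 1))) - 141)**2 = (-2*0**2 - 141)**2 = (-2*0 - 141)**2 = (0 - 141)**2 = (-141)**2 = 19881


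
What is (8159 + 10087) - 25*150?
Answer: 14496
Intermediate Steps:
(8159 + 10087) - 25*150 = 18246 - 3750 = 14496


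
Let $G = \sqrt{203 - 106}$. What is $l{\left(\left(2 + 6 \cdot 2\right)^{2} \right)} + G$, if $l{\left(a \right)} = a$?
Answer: $196 + \sqrt{97} \approx 205.85$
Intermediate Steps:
$G = \sqrt{97} \approx 9.8489$
$l{\left(\left(2 + 6 \cdot 2\right)^{2} \right)} + G = \left(2 + 6 \cdot 2\right)^{2} + \sqrt{97} = \left(2 + 12\right)^{2} + \sqrt{97} = 14^{2} + \sqrt{97} = 196 + \sqrt{97}$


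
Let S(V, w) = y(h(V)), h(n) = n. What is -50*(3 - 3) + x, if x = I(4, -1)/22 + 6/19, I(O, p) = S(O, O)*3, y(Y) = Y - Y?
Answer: 6/19 ≈ 0.31579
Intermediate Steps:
y(Y) = 0
S(V, w) = 0
I(O, p) = 0 (I(O, p) = 0*3 = 0)
x = 6/19 (x = 0/22 + 6/19 = 0*(1/22) + 6*(1/19) = 0 + 6/19 = 6/19 ≈ 0.31579)
-50*(3 - 3) + x = -50*(3 - 3) + 6/19 = -50*0 + 6/19 = 0 + 6/19 = 6/19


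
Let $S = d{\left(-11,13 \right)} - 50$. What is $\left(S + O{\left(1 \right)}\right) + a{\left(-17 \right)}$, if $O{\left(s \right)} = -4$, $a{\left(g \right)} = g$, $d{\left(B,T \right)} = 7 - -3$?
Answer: $-61$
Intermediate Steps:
$d{\left(B,T \right)} = 10$ ($d{\left(B,T \right)} = 7 + 3 = 10$)
$S = -40$ ($S = 10 - 50 = -40$)
$\left(S + O{\left(1 \right)}\right) + a{\left(-17 \right)} = \left(-40 - 4\right) - 17 = -44 - 17 = -61$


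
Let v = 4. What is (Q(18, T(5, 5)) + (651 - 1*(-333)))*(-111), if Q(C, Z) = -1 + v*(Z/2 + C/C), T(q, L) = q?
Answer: -110667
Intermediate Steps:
Q(C, Z) = 3 + 2*Z (Q(C, Z) = -1 + 4*(Z/2 + C/C) = -1 + 4*(Z*(1/2) + 1) = -1 + 4*(Z/2 + 1) = -1 + 4*(1 + Z/2) = -1 + (4 + 2*Z) = 3 + 2*Z)
(Q(18, T(5, 5)) + (651 - 1*(-333)))*(-111) = ((3 + 2*5) + (651 - 1*(-333)))*(-111) = ((3 + 10) + (651 + 333))*(-111) = (13 + 984)*(-111) = 997*(-111) = -110667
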